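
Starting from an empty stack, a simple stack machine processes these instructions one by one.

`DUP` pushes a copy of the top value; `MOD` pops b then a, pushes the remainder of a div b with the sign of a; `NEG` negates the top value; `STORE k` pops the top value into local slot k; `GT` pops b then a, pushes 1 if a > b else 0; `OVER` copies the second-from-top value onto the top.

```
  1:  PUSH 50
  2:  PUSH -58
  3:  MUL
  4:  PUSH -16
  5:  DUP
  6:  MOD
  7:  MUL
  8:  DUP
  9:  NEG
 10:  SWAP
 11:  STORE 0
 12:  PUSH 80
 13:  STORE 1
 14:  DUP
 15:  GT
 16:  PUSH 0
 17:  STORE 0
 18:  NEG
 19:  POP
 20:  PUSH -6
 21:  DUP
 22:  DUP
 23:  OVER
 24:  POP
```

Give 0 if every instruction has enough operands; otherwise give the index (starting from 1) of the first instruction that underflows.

PUSH 50   50
PUSH -58  50 -58
MUL       -2900
PUSH -16  -2900 -16
DUP       -2900 -16 -16
MOD       -2900 0
MUL       0
DUP       0 0
NEG       0 0
SWAP      0 0
STORE 0   0
PUSH 80   0 80
STORE 1   0
DUP       0 0
GT        0
PUSH 0    0 0
STORE 0   0
NEG       0
POP       (empty)
PUSH -6   -6
DUP       -6 -6
DUP       -6 -6 -6
OVER      -6 -6 -6 -6
POP       -6 -6 -6

0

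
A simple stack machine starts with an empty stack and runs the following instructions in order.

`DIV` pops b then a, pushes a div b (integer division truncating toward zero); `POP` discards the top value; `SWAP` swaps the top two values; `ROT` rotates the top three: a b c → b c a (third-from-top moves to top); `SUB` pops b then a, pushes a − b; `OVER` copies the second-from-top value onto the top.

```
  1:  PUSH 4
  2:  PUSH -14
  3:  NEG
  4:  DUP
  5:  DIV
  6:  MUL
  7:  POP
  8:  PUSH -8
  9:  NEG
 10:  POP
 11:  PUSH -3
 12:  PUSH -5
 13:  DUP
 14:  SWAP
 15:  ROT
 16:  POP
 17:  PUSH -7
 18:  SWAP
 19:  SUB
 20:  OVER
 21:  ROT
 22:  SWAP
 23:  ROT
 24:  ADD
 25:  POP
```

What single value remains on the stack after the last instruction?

-5

PUSH 4    [4]
PUSH -14  [4, -14]
NEG       [4, 14]
DUP       [4, 14, 14]
DIV       [4, 1]
MUL       [4]
POP       []
PUSH -8   [-8]
NEG       [8]
POP       []
PUSH -3   [-3]
PUSH -5   [-3, -5]
DUP       [-3, -5, -5]
SWAP      [-3, -5, -5]
ROT       [-5, -5, -3]
POP       [-5, -5]
PUSH -7   [-5, -5, -7]
SWAP      [-5, -7, -5]
SUB       [-5, -2]
OVER      [-5, -2, -5]
ROT       [-2, -5, -5]
SWAP      [-2, -5, -5]
ROT       [-5, -5, -2]
ADD       [-5, -7]
POP       [-5]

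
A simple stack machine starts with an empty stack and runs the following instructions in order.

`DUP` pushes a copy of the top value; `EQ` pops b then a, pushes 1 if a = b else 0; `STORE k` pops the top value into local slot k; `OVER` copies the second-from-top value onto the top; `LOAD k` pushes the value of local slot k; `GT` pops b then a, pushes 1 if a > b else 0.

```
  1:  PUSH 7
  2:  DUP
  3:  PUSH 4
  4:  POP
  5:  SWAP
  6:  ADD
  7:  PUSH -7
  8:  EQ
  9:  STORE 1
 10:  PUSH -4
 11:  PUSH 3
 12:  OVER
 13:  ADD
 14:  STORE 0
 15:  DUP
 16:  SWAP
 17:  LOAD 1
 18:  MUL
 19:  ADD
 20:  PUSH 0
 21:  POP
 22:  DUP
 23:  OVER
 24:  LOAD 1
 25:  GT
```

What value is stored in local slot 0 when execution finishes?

PUSH 7  → [7]
DUP     → [7, 7]
PUSH 4  → [7, 7, 4]
POP     → [7, 7]
SWAP    → [7, 7]
ADD     → [14]
PUSH -7 → [14, -7]
EQ      → [0]
STORE 1 → []
PUSH -4 → [-4]
PUSH 3  → [-4, 3]
OVER    → [-4, 3, -4]
ADD     → [-4, -1]
STORE 0 → [-4]
DUP     → [-4, -4]
SWAP    → [-4, -4]
LOAD 1  → [-4, -4, 0]
MUL     → [-4, 0]
ADD     → [-4]
PUSH 0  → [-4, 0]
POP     → [-4]
DUP     → [-4, -4]
OVER    → [-4, -4, -4]
LOAD 1  → [-4, -4, -4, 0]
GT      → [-4, -4, 0]

-1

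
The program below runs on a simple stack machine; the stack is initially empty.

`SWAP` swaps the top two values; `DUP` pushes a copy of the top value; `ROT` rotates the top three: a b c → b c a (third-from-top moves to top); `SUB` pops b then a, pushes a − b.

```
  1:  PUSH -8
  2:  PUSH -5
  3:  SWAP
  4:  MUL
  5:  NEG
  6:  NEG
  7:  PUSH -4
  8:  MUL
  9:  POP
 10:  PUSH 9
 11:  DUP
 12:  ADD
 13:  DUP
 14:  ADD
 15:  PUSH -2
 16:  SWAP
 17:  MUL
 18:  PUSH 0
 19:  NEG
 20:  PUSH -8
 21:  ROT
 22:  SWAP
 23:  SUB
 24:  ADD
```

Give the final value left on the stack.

-64

PUSH -8 -> [-8]
PUSH -5 -> [-8, -5]
SWAP    -> [-5, -8]
MUL     -> [40]
NEG     -> [-40]
NEG     -> [40]
PUSH -4 -> [40, -4]
MUL     -> [-160]
POP     -> []
PUSH 9  -> [9]
DUP     -> [9, 9]
ADD     -> [18]
DUP     -> [18, 18]
ADD     -> [36]
PUSH -2 -> [36, -2]
SWAP    -> [-2, 36]
MUL     -> [-72]
PUSH 0  -> [-72, 0]
NEG     -> [-72, 0]
PUSH -8 -> [-72, 0, -8]
ROT     -> [0, -8, -72]
SWAP    -> [0, -72, -8]
SUB     -> [0, -64]
ADD     -> [-64]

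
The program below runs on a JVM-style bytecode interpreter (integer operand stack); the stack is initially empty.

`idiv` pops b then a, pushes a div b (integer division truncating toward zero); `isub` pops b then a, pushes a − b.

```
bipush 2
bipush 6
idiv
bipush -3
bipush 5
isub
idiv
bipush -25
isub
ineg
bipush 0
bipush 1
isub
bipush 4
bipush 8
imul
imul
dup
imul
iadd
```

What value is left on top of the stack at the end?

999

bipush 2   → 2
bipush 6   → 2 6
idiv       → 0
bipush -3  → 0 -3
bipush 5   → 0 -3 5
isub       → 0 -8
idiv       → 0
bipush -25 → 0 -25
isub       → 25
ineg       → -25
bipush 0   → -25 0
bipush 1   → -25 0 1
isub       → -25 -1
bipush 4   → -25 -1 4
bipush 8   → -25 -1 4 8
imul       → -25 -1 32
imul       → -25 -32
dup        → -25 -32 -32
imul       → -25 1024
iadd       → 999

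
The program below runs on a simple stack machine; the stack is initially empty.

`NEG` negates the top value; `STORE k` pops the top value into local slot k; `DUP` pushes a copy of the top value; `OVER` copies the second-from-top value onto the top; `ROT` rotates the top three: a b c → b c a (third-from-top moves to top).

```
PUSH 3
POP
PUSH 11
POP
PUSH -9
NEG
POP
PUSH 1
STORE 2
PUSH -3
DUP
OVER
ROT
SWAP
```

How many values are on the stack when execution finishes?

PUSH 3  → [3]
POP     → []
PUSH 11 → [11]
POP     → []
PUSH -9 → [-9]
NEG     → [9]
POP     → []
PUSH 1  → [1]
STORE 2 → []
PUSH -3 → [-3]
DUP     → [-3, -3]
OVER    → [-3, -3, -3]
ROT     → [-3, -3, -3]
SWAP    → [-3, -3, -3]

3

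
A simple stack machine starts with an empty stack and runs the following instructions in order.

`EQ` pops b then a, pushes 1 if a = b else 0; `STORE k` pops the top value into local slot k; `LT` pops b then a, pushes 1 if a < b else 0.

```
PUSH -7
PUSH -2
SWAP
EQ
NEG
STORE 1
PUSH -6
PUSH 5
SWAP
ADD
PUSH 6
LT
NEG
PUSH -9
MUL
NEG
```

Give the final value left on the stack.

PUSH -7 → -7
PUSH -2 → -7 -2
SWAP    → -2 -7
EQ      → 0
NEG     → 0
STORE 1 → (empty)
PUSH -6 → -6
PUSH 5  → -6 5
SWAP    → 5 -6
ADD     → -1
PUSH 6  → -1 6
LT      → 1
NEG     → -1
PUSH -9 → -1 -9
MUL     → 9
NEG     → -9

-9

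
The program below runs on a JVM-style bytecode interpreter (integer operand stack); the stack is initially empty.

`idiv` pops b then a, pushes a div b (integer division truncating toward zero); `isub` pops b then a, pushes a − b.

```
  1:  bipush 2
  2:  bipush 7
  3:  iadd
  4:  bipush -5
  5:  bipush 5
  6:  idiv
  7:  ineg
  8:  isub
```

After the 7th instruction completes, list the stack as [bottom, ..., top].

[9, 1]

bipush 2  : 2
bipush 7  : 2 7
iadd      : 9
bipush -5 : 9 -5
bipush 5  : 9 -5 5
idiv      : 9 -1
ineg      : 9 1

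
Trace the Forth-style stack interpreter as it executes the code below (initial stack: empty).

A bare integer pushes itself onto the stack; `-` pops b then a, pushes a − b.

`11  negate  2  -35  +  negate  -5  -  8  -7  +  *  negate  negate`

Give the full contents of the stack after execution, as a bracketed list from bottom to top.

[-11, 38]

11     : 11
negate : -11
2      : -11 2
-35    : -11 2 -35
+      : -11 -33
negate : -11 33
-5     : -11 33 -5
-      : -11 38
8      : -11 38 8
-7     : -11 38 8 -7
+      : -11 38 1
*      : -11 38
negate : -11 -38
negate : -11 38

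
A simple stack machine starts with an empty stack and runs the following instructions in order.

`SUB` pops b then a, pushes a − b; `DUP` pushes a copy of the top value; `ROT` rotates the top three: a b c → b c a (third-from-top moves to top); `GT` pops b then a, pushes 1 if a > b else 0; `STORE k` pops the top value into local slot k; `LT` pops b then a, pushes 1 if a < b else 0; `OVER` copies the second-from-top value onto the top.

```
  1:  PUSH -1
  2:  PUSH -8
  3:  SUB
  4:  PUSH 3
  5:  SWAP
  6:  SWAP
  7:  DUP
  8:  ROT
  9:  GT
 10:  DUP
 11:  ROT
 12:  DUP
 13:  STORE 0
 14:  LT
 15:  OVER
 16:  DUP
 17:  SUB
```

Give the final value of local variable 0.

3

PUSH -1 : [-1]
PUSH -8 : [-1, -8]
SUB     : [7]
PUSH 3  : [7, 3]
SWAP    : [3, 7]
SWAP    : [7, 3]
DUP     : [7, 3, 3]
ROT     : [3, 3, 7]
GT      : [3, 0]
DUP     : [3, 0, 0]
ROT     : [0, 0, 3]
DUP     : [0, 0, 3, 3]
STORE 0 : [0, 0, 3]
LT      : [0, 1]
OVER    : [0, 1, 0]
DUP     : [0, 1, 0, 0]
SUB     : [0, 1, 0]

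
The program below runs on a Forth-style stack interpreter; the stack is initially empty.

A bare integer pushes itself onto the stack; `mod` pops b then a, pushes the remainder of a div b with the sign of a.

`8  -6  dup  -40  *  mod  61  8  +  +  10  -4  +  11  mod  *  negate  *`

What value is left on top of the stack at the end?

8      -> [8]
-6     -> [8, -6]
dup    -> [8, -6, -6]
-40    -> [8, -6, -6, -40]
*      -> [8, -6, 240]
mod    -> [8, -6]
61     -> [8, -6, 61]
8      -> [8, -6, 61, 8]
+      -> [8, -6, 69]
+      -> [8, 63]
10     -> [8, 63, 10]
-4     -> [8, 63, 10, -4]
+      -> [8, 63, 6]
11     -> [8, 63, 6, 11]
mod    -> [8, 63, 6]
*      -> [8, 378]
negate -> [8, -378]
*      -> [-3024]

-3024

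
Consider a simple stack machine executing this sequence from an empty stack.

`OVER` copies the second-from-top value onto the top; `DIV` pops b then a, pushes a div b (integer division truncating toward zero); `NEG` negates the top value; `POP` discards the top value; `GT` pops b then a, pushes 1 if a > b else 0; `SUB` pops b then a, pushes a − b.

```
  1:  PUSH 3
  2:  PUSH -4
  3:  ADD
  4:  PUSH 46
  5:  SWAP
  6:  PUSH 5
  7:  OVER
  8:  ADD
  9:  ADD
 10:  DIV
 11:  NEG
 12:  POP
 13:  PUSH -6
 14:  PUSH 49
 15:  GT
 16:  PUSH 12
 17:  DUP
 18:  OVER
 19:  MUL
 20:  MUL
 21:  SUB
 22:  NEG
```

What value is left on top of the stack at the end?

1728

PUSH 3  : [3]
PUSH -4 : [3, -4]
ADD     : [-1]
PUSH 46 : [-1, 46]
SWAP    : [46, -1]
PUSH 5  : [46, -1, 5]
OVER    : [46, -1, 5, -1]
ADD     : [46, -1, 4]
ADD     : [46, 3]
DIV     : [15]
NEG     : [-15]
POP     : []
PUSH -6 : [-6]
PUSH 49 : [-6, 49]
GT      : [0]
PUSH 12 : [0, 12]
DUP     : [0, 12, 12]
OVER    : [0, 12, 12, 12]
MUL     : [0, 12, 144]
MUL     : [0, 1728]
SUB     : [-1728]
NEG     : [1728]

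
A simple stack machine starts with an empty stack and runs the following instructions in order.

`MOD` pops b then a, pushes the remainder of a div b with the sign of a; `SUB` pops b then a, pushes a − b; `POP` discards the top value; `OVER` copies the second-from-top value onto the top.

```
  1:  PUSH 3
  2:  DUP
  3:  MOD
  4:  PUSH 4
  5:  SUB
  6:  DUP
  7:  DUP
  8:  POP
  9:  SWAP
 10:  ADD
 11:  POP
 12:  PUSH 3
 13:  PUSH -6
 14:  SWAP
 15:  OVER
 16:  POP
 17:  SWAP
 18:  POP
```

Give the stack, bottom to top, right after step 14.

[-6, 3]

PUSH 3  → 3
DUP     → 3 3
MOD     → 0
PUSH 4  → 0 4
SUB     → -4
DUP     → -4 -4
DUP     → -4 -4 -4
POP     → -4 -4
SWAP    → -4 -4
ADD     → -8
POP     → (empty)
PUSH 3  → 3
PUSH -6 → 3 -6
SWAP    → -6 3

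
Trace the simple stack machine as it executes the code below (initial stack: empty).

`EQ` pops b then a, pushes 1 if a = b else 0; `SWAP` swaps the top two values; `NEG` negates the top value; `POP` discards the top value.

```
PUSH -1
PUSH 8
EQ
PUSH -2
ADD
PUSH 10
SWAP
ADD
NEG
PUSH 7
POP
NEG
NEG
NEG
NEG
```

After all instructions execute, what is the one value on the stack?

-8

PUSH -1 : [-1]
PUSH 8  : [-1, 8]
EQ      : [0]
PUSH -2 : [0, -2]
ADD     : [-2]
PUSH 10 : [-2, 10]
SWAP    : [10, -2]
ADD     : [8]
NEG     : [-8]
PUSH 7  : [-8, 7]
POP     : [-8]
NEG     : [8]
NEG     : [-8]
NEG     : [8]
NEG     : [-8]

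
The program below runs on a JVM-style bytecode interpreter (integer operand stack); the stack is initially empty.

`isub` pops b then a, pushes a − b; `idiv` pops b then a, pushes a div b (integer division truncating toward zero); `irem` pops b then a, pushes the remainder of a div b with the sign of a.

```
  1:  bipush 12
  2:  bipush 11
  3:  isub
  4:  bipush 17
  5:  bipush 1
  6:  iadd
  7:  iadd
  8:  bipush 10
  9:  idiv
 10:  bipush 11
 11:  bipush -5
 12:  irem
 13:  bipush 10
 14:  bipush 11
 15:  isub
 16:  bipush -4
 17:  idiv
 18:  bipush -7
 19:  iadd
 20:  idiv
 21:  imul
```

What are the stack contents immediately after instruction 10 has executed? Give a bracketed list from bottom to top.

[1, 11]

bipush 12 → 12
bipush 11 → 12 11
isub      → 1
bipush 17 → 1 17
bipush 1  → 1 17 1
iadd      → 1 18
iadd      → 19
bipush 10 → 19 10
idiv      → 1
bipush 11 → 1 11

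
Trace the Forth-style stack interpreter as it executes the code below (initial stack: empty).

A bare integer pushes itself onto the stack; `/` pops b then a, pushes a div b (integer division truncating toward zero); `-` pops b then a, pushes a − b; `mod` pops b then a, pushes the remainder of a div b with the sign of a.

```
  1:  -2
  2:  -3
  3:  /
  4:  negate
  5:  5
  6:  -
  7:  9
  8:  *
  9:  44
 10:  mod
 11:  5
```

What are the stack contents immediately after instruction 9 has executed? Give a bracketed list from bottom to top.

-2     → -2
-3     → -2 -3
/      → 0
negate → 0
5      → 0 5
-      → -5
9      → -5 9
*      → -45
44     → -45 44

[-45, 44]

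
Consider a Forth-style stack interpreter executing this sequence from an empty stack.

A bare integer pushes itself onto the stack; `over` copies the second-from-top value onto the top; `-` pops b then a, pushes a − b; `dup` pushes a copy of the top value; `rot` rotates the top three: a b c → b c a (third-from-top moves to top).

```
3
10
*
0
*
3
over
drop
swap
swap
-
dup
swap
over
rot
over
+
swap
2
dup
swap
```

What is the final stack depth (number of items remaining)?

5

3    -> [3]
10   -> [3, 10]
*    -> [30]
0    -> [30, 0]
*    -> [0]
3    -> [0, 3]
over -> [0, 3, 0]
drop -> [0, 3]
swap -> [3, 0]
swap -> [0, 3]
-    -> [-3]
dup  -> [-3, -3]
swap -> [-3, -3]
over -> [-3, -3, -3]
rot  -> [-3, -3, -3]
over -> [-3, -3, -3, -3]
+    -> [-3, -3, -6]
swap -> [-3, -6, -3]
2    -> [-3, -6, -3, 2]
dup  -> [-3, -6, -3, 2, 2]
swap -> [-3, -6, -3, 2, 2]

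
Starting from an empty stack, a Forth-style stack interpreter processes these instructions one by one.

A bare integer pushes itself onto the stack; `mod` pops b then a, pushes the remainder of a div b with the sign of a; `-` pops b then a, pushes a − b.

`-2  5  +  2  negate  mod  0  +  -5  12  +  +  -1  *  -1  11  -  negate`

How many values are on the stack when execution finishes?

2

-2     → [-2]
5      → [-2, 5]
+      → [3]
2      → [3, 2]
negate → [3, -2]
mod    → [1]
0      → [1, 0]
+      → [1]
-5     → [1, -5]
12     → [1, -5, 12]
+      → [1, 7]
+      → [8]
-1     → [8, -1]
*      → [-8]
-1     → [-8, -1]
11     → [-8, -1, 11]
-      → [-8, -12]
negate → [-8, 12]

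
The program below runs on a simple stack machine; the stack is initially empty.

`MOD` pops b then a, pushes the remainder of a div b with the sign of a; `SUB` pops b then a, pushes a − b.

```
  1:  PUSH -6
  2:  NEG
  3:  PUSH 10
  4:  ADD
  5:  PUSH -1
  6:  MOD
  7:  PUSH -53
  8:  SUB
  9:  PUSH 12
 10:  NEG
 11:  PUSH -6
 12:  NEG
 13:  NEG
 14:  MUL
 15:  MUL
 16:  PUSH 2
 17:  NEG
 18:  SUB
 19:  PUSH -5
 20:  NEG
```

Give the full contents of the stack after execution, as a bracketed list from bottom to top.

PUSH -6  : [-6]
NEG      : [6]
PUSH 10  : [6, 10]
ADD      : [16]
PUSH -1  : [16, -1]
MOD      : [0]
PUSH -53 : [0, -53]
SUB      : [53]
PUSH 12  : [53, 12]
NEG      : [53, -12]
PUSH -6  : [53, -12, -6]
NEG      : [53, -12, 6]
NEG      : [53, -12, -6]
MUL      : [53, 72]
MUL      : [3816]
PUSH 2   : [3816, 2]
NEG      : [3816, -2]
SUB      : [3818]
PUSH -5  : [3818, -5]
NEG      : [3818, 5]

[3818, 5]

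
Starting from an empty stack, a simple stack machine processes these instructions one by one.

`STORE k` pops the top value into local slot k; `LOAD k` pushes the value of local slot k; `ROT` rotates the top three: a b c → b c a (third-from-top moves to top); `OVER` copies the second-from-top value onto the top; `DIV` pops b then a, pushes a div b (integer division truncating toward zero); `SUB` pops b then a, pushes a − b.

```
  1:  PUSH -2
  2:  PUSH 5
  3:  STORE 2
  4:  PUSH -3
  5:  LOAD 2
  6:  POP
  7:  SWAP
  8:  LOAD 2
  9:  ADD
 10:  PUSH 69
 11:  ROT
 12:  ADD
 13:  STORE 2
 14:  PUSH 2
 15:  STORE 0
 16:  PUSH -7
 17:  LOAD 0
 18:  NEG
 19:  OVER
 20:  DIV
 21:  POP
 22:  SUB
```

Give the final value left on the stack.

PUSH -2  [-2]
PUSH 5   [-2, 5]
STORE 2  [-2]
PUSH -3  [-2, -3]
LOAD 2   [-2, -3, 5]
POP      [-2, -3]
SWAP     [-3, -2]
LOAD 2   [-3, -2, 5]
ADD      [-3, 3]
PUSH 69  [-3, 3, 69]
ROT      [3, 69, -3]
ADD      [3, 66]
STORE 2  [3]
PUSH 2   [3, 2]
STORE 0  [3]
PUSH -7  [3, -7]
LOAD 0   [3, -7, 2]
NEG      [3, -7, -2]
OVER     [3, -7, -2, -7]
DIV      [3, -7, 0]
POP      [3, -7]
SUB      [10]

10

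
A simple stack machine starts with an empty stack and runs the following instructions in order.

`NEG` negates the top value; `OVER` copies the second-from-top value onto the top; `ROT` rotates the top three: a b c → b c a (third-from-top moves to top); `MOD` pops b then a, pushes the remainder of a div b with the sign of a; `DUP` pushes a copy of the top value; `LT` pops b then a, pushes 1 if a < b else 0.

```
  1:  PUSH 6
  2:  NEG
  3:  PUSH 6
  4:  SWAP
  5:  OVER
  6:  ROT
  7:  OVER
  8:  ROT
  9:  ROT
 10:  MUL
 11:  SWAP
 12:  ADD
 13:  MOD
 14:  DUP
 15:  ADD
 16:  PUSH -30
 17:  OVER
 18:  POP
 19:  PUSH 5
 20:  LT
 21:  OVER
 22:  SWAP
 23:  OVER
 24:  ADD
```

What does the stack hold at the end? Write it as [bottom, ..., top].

[-12, -12, -11]

PUSH 6   : [6]
NEG      : [-6]
PUSH 6   : [-6, 6]
SWAP     : [6, -6]
OVER     : [6, -6, 6]
ROT      : [-6, 6, 6]
OVER     : [-6, 6, 6, 6]
ROT      : [-6, 6, 6, 6]
ROT      : [-6, 6, 6, 6]
MUL      : [-6, 6, 36]
SWAP     : [-6, 36, 6]
ADD      : [-6, 42]
MOD      : [-6]
DUP      : [-6, -6]
ADD      : [-12]
PUSH -30 : [-12, -30]
OVER     : [-12, -30, -12]
POP      : [-12, -30]
PUSH 5   : [-12, -30, 5]
LT       : [-12, 1]
OVER     : [-12, 1, -12]
SWAP     : [-12, -12, 1]
OVER     : [-12, -12, 1, -12]
ADD      : [-12, -12, -11]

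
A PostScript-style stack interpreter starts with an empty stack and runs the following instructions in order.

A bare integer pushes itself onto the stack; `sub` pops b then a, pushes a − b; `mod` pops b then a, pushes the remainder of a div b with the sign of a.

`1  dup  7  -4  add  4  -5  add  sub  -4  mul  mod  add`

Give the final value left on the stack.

2

1    [1]
dup  [1, 1]
7    [1, 1, 7]
-4   [1, 1, 7, -4]
add  [1, 1, 3]
4    [1, 1, 3, 4]
-5   [1, 1, 3, 4, -5]
add  [1, 1, 3, -1]
sub  [1, 1, 4]
-4   [1, 1, 4, -4]
mul  [1, 1, -16]
mod  [1, 1]
add  [2]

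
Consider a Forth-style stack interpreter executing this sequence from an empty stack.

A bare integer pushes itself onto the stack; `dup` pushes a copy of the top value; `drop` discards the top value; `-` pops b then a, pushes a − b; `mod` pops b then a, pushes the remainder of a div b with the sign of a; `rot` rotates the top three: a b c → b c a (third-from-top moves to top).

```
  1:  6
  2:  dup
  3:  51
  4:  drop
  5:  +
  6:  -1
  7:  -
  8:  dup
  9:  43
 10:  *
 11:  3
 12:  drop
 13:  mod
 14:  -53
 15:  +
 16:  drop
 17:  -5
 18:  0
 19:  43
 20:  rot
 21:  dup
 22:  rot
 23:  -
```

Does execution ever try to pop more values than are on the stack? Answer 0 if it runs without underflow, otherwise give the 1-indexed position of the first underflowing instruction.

0

6    : [6]
dup  : [6, 6]
51   : [6, 6, 51]
drop : [6, 6]
+    : [12]
-1   : [12, -1]
-    : [13]
dup  : [13, 13]
43   : [13, 13, 43]
*    : [13, 559]
3    : [13, 559, 3]
drop : [13, 559]
mod  : [13]
-53  : [13, -53]
+    : [-40]
drop : []
-5   : [-5]
0    : [-5, 0]
43   : [-5, 0, 43]
rot  : [0, 43, -5]
dup  : [0, 43, -5, -5]
rot  : [0, -5, -5, 43]
-    : [0, -5, -48]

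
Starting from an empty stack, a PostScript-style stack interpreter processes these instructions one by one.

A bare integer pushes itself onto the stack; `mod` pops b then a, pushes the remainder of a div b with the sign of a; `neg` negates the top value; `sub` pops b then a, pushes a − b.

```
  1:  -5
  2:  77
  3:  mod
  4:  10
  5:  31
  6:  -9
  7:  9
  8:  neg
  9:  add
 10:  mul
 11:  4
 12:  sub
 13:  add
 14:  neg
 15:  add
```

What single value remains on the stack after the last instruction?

-5  -> [-5]
77  -> [-5, 77]
mod -> [-5]
10  -> [-5, 10]
31  -> [-5, 10, 31]
-9  -> [-5, 10, 31, -9]
9   -> [-5, 10, 31, -9, 9]
neg -> [-5, 10, 31, -9, -9]
add -> [-5, 10, 31, -18]
mul -> [-5, 10, -558]
4   -> [-5, 10, -558, 4]
sub -> [-5, 10, -562]
add -> [-5, -552]
neg -> [-5, 552]
add -> [547]

547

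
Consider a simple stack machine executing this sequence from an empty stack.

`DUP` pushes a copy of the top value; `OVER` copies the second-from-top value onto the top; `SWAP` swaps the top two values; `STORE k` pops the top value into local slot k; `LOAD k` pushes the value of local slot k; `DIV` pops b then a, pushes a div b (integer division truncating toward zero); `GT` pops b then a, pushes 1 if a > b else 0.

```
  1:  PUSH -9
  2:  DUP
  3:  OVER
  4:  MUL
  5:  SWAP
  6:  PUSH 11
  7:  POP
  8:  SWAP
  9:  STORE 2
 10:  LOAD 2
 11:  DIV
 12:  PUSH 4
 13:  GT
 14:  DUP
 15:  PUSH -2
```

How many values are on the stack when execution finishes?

3

PUSH -9 -> -9
DUP     -> -9 -9
OVER    -> -9 -9 -9
MUL     -> -9 81
SWAP    -> 81 -9
PUSH 11 -> 81 -9 11
POP     -> 81 -9
SWAP    -> -9 81
STORE 2 -> -9
LOAD 2  -> -9 81
DIV     -> 0
PUSH 4  -> 0 4
GT      -> 0
DUP     -> 0 0
PUSH -2 -> 0 0 -2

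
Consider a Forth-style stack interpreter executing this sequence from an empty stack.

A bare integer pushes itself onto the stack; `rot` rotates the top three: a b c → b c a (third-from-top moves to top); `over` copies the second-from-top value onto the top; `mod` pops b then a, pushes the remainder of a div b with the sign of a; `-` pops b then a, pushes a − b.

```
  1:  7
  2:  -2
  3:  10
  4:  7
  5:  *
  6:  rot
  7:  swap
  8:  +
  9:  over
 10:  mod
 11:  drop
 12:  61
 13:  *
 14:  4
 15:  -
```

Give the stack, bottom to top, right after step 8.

[-2, 77]

7    → 7
-2   → 7 -2
10   → 7 -2 10
7    → 7 -2 10 7
*    → 7 -2 70
rot  → -2 70 7
swap → -2 7 70
+    → -2 77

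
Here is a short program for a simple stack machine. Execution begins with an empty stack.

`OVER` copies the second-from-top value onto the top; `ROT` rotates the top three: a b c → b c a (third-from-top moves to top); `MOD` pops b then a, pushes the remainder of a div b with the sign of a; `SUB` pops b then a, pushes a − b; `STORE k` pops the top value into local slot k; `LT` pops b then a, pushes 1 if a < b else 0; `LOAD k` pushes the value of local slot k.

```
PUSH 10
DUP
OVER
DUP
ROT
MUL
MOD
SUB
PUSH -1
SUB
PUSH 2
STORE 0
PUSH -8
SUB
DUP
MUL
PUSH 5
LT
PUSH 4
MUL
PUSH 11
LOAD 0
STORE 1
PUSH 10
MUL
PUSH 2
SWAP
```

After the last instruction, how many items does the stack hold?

3

PUSH 10 -> 10
DUP     -> 10 10
OVER    -> 10 10 10
DUP     -> 10 10 10 10
ROT     -> 10 10 10 10
MUL     -> 10 10 100
MOD     -> 10 10
SUB     -> 0
PUSH -1 -> 0 -1
SUB     -> 1
PUSH 2  -> 1 2
STORE 0 -> 1
PUSH -8 -> 1 -8
SUB     -> 9
DUP     -> 9 9
MUL     -> 81
PUSH 5  -> 81 5
LT      -> 0
PUSH 4  -> 0 4
MUL     -> 0
PUSH 11 -> 0 11
LOAD 0  -> 0 11 2
STORE 1 -> 0 11
PUSH 10 -> 0 11 10
MUL     -> 0 110
PUSH 2  -> 0 110 2
SWAP    -> 0 2 110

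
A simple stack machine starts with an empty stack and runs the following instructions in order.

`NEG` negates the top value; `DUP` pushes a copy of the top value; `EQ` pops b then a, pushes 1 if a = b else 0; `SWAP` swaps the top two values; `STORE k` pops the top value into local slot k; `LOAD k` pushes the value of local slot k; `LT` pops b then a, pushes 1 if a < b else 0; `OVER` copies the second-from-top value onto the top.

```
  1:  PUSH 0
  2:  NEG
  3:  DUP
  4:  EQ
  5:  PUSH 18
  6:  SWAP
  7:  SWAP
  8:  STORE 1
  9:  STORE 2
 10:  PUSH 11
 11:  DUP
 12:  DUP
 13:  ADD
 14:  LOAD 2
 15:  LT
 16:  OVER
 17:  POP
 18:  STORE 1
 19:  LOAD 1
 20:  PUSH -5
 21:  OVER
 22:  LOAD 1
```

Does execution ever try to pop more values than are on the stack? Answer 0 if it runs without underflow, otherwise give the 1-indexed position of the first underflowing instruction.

PUSH 0  : [0]
NEG     : [0]
DUP     : [0, 0]
EQ      : [1]
PUSH 18 : [1, 18]
SWAP    : [18, 1]
SWAP    : [1, 18]
STORE 1 : [1]
STORE 2 : []
PUSH 11 : [11]
DUP     : [11, 11]
DUP     : [11, 11, 11]
ADD     : [11, 22]
LOAD 2  : [11, 22, 1]
LT      : [11, 0]
OVER    : [11, 0, 11]
POP     : [11, 0]
STORE 1 : [11]
LOAD 1  : [11, 0]
PUSH -5 : [11, 0, -5]
OVER    : [11, 0, -5, 0]
LOAD 1  : [11, 0, -5, 0, 0]

0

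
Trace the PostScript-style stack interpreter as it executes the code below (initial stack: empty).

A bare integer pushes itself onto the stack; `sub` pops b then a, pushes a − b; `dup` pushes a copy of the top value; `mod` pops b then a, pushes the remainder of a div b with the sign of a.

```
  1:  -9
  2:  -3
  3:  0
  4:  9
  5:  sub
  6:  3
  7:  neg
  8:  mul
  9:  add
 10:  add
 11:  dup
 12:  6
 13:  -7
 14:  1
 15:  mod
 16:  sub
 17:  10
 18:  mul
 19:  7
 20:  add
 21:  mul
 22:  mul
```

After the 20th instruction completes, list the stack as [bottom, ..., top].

-9   [-9]
-3   [-9, -3]
0    [-9, -3, 0]
9    [-9, -3, 0, 9]
sub  [-9, -3, -9]
3    [-9, -3, -9, 3]
neg  [-9, -3, -9, -3]
mul  [-9, -3, 27]
add  [-9, 24]
add  [15]
dup  [15, 15]
6    [15, 15, 6]
-7   [15, 15, 6, -7]
1    [15, 15, 6, -7, 1]
mod  [15, 15, 6, 0]
sub  [15, 15, 6]
10   [15, 15, 6, 10]
mul  [15, 15, 60]
7    [15, 15, 60, 7]
add  [15, 15, 67]

[15, 15, 67]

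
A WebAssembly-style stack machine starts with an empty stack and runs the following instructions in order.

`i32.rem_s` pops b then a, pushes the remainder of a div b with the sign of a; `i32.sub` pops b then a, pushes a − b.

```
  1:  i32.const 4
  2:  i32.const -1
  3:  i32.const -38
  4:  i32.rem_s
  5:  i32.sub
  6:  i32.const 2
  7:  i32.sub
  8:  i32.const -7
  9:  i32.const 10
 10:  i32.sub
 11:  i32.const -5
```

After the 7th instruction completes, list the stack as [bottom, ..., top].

i32.const 4   -> [4]
i32.const -1  -> [4, -1]
i32.const -38 -> [4, -1, -38]
i32.rem_s     -> [4, -1]
i32.sub       -> [5]
i32.const 2   -> [5, 2]
i32.sub       -> [3]

[3]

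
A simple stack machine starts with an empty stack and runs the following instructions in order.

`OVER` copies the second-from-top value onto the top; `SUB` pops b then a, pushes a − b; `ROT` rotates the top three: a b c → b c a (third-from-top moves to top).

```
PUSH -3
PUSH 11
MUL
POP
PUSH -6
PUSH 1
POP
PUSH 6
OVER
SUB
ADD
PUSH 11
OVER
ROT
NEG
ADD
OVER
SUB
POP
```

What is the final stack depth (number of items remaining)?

PUSH -3 : [-3]
PUSH 11 : [-3, 11]
MUL     : [-33]
POP     : []
PUSH -6 : [-6]
PUSH 1  : [-6, 1]
POP     : [-6]
PUSH 6  : [-6, 6]
OVER    : [-6, 6, -6]
SUB     : [-6, 12]
ADD     : [6]
PUSH 11 : [6, 11]
OVER    : [6, 11, 6]
ROT     : [11, 6, 6]
NEG     : [11, 6, -6]
ADD     : [11, 0]
OVER    : [11, 0, 11]
SUB     : [11, -11]
POP     : [11]

1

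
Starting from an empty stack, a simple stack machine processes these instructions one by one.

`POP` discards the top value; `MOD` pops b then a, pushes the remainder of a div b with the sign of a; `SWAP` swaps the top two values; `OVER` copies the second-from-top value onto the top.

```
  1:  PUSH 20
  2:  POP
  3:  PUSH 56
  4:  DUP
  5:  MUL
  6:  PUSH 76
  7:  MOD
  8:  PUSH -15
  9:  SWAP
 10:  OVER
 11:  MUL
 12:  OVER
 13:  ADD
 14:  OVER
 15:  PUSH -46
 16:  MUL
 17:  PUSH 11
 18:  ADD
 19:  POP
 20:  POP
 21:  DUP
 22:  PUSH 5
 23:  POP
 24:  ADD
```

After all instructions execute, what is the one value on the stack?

-30

PUSH 20  -> [20]
POP      -> []
PUSH 56  -> [56]
DUP      -> [56, 56]
MUL      -> [3136]
PUSH 76  -> [3136, 76]
MOD      -> [20]
PUSH -15 -> [20, -15]
SWAP     -> [-15, 20]
OVER     -> [-15, 20, -15]
MUL      -> [-15, -300]
OVER     -> [-15, -300, -15]
ADD      -> [-15, -315]
OVER     -> [-15, -315, -15]
PUSH -46 -> [-15, -315, -15, -46]
MUL      -> [-15, -315, 690]
PUSH 11  -> [-15, -315, 690, 11]
ADD      -> [-15, -315, 701]
POP      -> [-15, -315]
POP      -> [-15]
DUP      -> [-15, -15]
PUSH 5   -> [-15, -15, 5]
POP      -> [-15, -15]
ADD      -> [-30]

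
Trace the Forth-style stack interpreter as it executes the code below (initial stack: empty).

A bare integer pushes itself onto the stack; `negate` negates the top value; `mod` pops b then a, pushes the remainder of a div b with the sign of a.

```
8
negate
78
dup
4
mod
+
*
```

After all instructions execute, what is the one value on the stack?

-640

8      -> [8]
negate -> [-8]
78     -> [-8, 78]
dup    -> [-8, 78, 78]
4      -> [-8, 78, 78, 4]
mod    -> [-8, 78, 2]
+      -> [-8, 80]
*      -> [-640]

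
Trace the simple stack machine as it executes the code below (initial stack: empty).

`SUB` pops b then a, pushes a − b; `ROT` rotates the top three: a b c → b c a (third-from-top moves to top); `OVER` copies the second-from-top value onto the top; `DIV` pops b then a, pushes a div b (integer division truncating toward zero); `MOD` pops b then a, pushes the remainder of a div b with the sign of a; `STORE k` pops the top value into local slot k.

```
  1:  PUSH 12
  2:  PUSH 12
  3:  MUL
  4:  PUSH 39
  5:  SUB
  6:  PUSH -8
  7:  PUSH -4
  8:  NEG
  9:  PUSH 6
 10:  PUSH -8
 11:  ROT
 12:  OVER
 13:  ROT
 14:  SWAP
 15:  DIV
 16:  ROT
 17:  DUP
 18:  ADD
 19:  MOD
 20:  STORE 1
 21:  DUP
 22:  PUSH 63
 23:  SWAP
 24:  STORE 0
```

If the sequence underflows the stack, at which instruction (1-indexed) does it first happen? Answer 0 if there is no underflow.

0

PUSH 12  12
PUSH 12  12 12
MUL      144
PUSH 39  144 39
SUB      105
PUSH -8  105 -8
PUSH -4  105 -8 -4
NEG      105 -8 4
PUSH 6   105 -8 4 6
PUSH -8  105 -8 4 6 -8
ROT      105 -8 6 -8 4
OVER     105 -8 6 -8 4 -8
ROT      105 -8 6 4 -8 -8
SWAP     105 -8 6 4 -8 -8
DIV      105 -8 6 4 1
ROT      105 -8 4 1 6
DUP      105 -8 4 1 6 6
ADD      105 -8 4 1 12
MOD      105 -8 4 1
STORE 1  105 -8 4
DUP      105 -8 4 4
PUSH 63  105 -8 4 4 63
SWAP     105 -8 4 63 4
STORE 0  105 -8 4 63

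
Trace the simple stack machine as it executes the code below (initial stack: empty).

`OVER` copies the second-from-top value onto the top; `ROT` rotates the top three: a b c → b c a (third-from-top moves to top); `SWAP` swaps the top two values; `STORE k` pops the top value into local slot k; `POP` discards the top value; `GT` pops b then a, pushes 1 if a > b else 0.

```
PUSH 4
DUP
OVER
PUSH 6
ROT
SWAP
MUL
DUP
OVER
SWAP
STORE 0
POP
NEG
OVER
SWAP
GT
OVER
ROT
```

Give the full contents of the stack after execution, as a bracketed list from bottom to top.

[4, 1, 4, 4]

PUSH 4  : [4]
DUP     : [4, 4]
OVER    : [4, 4, 4]
PUSH 6  : [4, 4, 4, 6]
ROT     : [4, 4, 6, 4]
SWAP    : [4, 4, 4, 6]
MUL     : [4, 4, 24]
DUP     : [4, 4, 24, 24]
OVER    : [4, 4, 24, 24, 24]
SWAP    : [4, 4, 24, 24, 24]
STORE 0 : [4, 4, 24, 24]
POP     : [4, 4, 24]
NEG     : [4, 4, -24]
OVER    : [4, 4, -24, 4]
SWAP    : [4, 4, 4, -24]
GT      : [4, 4, 1]
OVER    : [4, 4, 1, 4]
ROT     : [4, 1, 4, 4]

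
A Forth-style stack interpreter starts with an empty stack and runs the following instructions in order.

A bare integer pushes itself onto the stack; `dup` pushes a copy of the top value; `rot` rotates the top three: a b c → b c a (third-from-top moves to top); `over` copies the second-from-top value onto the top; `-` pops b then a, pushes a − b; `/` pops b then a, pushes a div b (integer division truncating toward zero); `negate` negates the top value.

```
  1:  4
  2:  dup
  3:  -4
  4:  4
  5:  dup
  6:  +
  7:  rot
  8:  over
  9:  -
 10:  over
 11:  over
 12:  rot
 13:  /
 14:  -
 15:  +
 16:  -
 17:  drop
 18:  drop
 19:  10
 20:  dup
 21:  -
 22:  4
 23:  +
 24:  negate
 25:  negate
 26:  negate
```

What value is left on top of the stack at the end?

4      → 4
dup    → 4 4
-4     → 4 4 -4
4      → 4 4 -4 4
dup    → 4 4 -4 4 4
+      → 4 4 -4 8
rot    → 4 -4 8 4
over   → 4 -4 8 4 8
-      → 4 -4 8 -4
over   → 4 -4 8 -4 8
over   → 4 -4 8 -4 8 -4
rot    → 4 -4 8 8 -4 -4
/      → 4 -4 8 8 1
-      → 4 -4 8 7
+      → 4 -4 15
-      → 4 -19
drop   → 4
drop   → (empty)
10     → 10
dup    → 10 10
-      → 0
4      → 0 4
+      → 4
negate → -4
negate → 4
negate → -4

-4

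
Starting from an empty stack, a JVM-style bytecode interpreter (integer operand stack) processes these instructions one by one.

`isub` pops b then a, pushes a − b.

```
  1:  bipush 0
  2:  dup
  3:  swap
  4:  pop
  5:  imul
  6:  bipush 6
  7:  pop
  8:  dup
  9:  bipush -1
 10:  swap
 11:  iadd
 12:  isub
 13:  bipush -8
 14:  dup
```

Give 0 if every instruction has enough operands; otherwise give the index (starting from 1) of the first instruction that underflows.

bipush 0 : 0
dup      : 0 0
swap     : 0 0
pop      : 0
imul  — needs 2 operands, stack has 1 → underflow

5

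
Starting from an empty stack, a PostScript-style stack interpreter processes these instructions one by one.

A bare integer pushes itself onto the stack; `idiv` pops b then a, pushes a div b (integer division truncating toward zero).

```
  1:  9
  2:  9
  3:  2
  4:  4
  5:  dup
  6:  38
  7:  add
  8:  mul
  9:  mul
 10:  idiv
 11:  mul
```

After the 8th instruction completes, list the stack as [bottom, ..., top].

9   : [9]
9   : [9, 9]
2   : [9, 9, 2]
4   : [9, 9, 2, 4]
dup : [9, 9, 2, 4, 4]
38  : [9, 9, 2, 4, 4, 38]
add : [9, 9, 2, 4, 42]
mul : [9, 9, 2, 168]

[9, 9, 2, 168]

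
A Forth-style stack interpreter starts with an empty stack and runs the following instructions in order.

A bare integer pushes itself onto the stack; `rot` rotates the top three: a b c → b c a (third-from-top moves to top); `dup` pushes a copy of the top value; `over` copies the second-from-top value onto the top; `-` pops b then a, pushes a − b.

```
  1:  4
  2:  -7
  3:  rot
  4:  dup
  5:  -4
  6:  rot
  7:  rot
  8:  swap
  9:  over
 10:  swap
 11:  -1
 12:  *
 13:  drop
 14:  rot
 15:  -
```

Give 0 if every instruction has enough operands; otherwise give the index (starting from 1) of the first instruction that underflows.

4  → 4
-7 → 4 -7
rot  — needs 3 operands, stack has 2 → underflow

3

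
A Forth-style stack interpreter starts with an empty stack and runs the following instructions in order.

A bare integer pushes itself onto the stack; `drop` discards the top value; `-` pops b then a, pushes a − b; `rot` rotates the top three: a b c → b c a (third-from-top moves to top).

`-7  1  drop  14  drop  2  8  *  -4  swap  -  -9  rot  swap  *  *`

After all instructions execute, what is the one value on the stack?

-1260

-7    -7
1     -7 1
drop  -7
14    -7 14
drop  -7
2     -7 2
8     -7 2 8
*     -7 16
-4    -7 16 -4
swap  -7 -4 16
-     -7 -20
-9    -7 -20 -9
rot   -20 -9 -7
swap  -20 -7 -9
*     -20 63
*     -1260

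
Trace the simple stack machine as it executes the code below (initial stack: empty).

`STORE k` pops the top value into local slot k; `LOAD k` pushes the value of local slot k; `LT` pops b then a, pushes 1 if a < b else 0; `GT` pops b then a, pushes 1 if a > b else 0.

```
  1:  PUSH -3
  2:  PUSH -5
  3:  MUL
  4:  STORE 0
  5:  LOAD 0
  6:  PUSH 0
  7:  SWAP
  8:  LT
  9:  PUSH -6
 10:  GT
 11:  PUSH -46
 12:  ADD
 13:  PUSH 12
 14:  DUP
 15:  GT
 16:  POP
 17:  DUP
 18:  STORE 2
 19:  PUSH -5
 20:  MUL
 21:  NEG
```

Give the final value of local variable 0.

15

PUSH -3  -> -3
PUSH -5  -> -3 -5
MUL      -> 15
STORE 0  -> (empty)
LOAD 0   -> 15
PUSH 0   -> 15 0
SWAP     -> 0 15
LT       -> 1
PUSH -6  -> 1 -6
GT       -> 1
PUSH -46 -> 1 -46
ADD      -> -45
PUSH 12  -> -45 12
DUP      -> -45 12 12
GT       -> -45 0
POP      -> -45
DUP      -> -45 -45
STORE 2  -> -45
PUSH -5  -> -45 -5
MUL      -> 225
NEG      -> -225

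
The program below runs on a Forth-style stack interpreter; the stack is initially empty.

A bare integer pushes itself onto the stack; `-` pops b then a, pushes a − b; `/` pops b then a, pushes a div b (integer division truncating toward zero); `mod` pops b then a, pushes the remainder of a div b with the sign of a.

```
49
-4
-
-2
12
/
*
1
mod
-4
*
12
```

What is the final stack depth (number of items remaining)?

49  → 49
-4  → 49 -4
-   → 53
-2  → 53 -2
12  → 53 -2 12
/   → 53 0
*   → 0
1   → 0 1
mod → 0
-4  → 0 -4
*   → 0
12  → 0 12

2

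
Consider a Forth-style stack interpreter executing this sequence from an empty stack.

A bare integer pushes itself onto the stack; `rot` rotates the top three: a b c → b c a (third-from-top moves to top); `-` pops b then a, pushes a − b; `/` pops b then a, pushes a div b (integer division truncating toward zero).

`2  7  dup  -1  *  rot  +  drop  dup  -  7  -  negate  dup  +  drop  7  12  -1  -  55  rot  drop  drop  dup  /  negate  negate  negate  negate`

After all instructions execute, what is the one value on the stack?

1

2      -> [2]
7      -> [2, 7]
dup    -> [2, 7, 7]
-1     -> [2, 7, 7, -1]
*      -> [2, 7, -7]
rot    -> [7, -7, 2]
+      -> [7, -5]
drop   -> [7]
dup    -> [7, 7]
-      -> [0]
7      -> [0, 7]
-      -> [-7]
negate -> [7]
dup    -> [7, 7]
+      -> [14]
drop   -> []
7      -> [7]
12     -> [7, 12]
-1     -> [7, 12, -1]
-      -> [7, 13]
55     -> [7, 13, 55]
rot    -> [13, 55, 7]
drop   -> [13, 55]
drop   -> [13]
dup    -> [13, 13]
/      -> [1]
negate -> [-1]
negate -> [1]
negate -> [-1]
negate -> [1]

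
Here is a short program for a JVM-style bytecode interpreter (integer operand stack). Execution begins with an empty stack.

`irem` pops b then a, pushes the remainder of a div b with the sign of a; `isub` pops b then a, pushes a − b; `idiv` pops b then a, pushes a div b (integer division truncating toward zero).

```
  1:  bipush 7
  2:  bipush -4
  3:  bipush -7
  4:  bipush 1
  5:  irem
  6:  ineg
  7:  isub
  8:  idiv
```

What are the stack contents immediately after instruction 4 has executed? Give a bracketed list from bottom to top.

[7, -4, -7, 1]

bipush 7  → 7
bipush -4 → 7 -4
bipush -7 → 7 -4 -7
bipush 1  → 7 -4 -7 1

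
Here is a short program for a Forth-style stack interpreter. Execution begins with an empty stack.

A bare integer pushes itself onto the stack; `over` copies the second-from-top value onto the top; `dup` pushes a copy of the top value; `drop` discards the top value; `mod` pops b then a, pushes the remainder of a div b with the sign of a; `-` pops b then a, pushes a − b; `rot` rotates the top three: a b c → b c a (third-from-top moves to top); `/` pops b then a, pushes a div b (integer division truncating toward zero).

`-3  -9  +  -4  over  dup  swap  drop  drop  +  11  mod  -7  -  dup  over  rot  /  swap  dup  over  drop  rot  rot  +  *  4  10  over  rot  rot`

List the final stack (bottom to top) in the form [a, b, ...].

-3   : [-3]
-9   : [-3, -9]
+    : [-12]
-4   : [-12, -4]
over : [-12, -4, -12]
dup  : [-12, -4, -12, -12]
swap : [-12, -4, -12, -12]
drop : [-12, -4, -12]
drop : [-12, -4]
+    : [-16]
11   : [-16, 11]
mod  : [-5]
-7   : [-5, -7]
-    : [2]
dup  : [2, 2]
over : [2, 2, 2]
rot  : [2, 2, 2]
/    : [2, 1]
swap : [1, 2]
dup  : [1, 2, 2]
over : [1, 2, 2, 2]
drop : [1, 2, 2]
rot  : [2, 2, 1]
rot  : [2, 1, 2]
+    : [2, 3]
*    : [6]
4    : [6, 4]
10   : [6, 4, 10]
over : [6, 4, 10, 4]
rot  : [6, 10, 4, 4]
rot  : [6, 4, 4, 10]

[6, 4, 4, 10]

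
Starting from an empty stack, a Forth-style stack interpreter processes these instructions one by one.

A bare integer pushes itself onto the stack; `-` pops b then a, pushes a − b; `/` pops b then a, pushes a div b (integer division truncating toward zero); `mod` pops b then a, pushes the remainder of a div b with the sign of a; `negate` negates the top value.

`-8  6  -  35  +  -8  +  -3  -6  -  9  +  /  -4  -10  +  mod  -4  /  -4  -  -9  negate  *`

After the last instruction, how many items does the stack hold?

1

-8      -8
6       -8 6
-       -14
35      -14 35
+       21
-8      21 -8
+       13
-3      13 -3
-6      13 -3 -6
-       13 3
9       13 3 9
+       13 12
/       1
-4      1 -4
-10     1 -4 -10
+       1 -14
mod     1
-4      1 -4
/       0
-4      0 -4
-       4
-9      4 -9
negate  4 9
*       36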